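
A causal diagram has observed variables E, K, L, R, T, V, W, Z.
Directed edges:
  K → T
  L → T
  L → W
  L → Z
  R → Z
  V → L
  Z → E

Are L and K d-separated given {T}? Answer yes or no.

No — L and K are d-connected given {T}.

Bayes-Ball from L | {T} reaches {E,K,V,W,Z}.
K ∈ reach(L|{T}) ⇒ L ⊥̸ K | {T}.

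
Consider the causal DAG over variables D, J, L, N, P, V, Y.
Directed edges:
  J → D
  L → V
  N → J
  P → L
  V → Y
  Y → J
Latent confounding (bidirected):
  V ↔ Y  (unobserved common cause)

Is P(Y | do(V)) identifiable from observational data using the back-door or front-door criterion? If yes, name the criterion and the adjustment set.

desc(V)\{V}={D,J,Y}; candidates ⊆ {L,N,P}.
V↔Y: latent back-door arc(s) into V.
size 0: {}; under {} V still reaches {D,J,L,P,Y} ∋ Y.
size 1: {L}, {N}, {P}; under {L} V still reaches {D,J,Y} ∋ Y.
size 2: {L,N}, {L,P}, {N,P}; under {L,N} V still reaches {D,J,Y} ∋ Y.
V↔Y cannot be blocked by any observed set — no back-door set.
No mediator lies on a directed V→…→Y path.
Neither criterion identifies P(Y|do(V)) in this graph.

P(Y|do(V)): not identifiable (no BD/FD set).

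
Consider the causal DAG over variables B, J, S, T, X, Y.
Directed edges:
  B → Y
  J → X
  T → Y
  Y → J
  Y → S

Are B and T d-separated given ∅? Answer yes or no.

Bayes-Ball from B | ∅ reaches {J,S,X,Y}.
T ∉ reach(B|∅) ⇒ B ⊥ T | ∅.

Yes — B ⊥ T | ∅.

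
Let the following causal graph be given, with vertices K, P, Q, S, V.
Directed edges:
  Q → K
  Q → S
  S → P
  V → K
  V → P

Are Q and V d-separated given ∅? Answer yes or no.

Bayes-Ball from Q | ∅ reaches {K,P,S}.
V ∉ reach(Q|∅) ⇒ Q ⊥ V | ∅.

Yes — Q ⊥ V | ∅.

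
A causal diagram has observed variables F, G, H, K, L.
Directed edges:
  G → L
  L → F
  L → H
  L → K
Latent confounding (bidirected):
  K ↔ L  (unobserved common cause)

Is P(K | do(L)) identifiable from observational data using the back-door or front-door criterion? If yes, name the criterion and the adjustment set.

P(K|do(L)): not identifiable (no BD/FD set).

desc(L)\{L}={F,H,K}; candidates ⊆ {G}.
L↔K: latent back-door arc(s) into L.
size 0: {}; under {} L still reaches {G,K} ∋ K.
size 1: {G}; under {G} L still reaches {K} ∋ K.
L↔K cannot be blocked by any observed set — no back-door set.
No mediator lies on a directed L→…→K path.
Neither criterion identifies P(K|do(L)) in this graph.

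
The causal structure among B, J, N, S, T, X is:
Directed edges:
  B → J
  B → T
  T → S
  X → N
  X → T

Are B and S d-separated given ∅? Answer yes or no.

Bayes-Ball from B | ∅ reaches {J,S,T}.
S ∈ reach(B|∅) ⇒ B ⊥̸ S | ∅.

No — B and S are d-connected given ∅.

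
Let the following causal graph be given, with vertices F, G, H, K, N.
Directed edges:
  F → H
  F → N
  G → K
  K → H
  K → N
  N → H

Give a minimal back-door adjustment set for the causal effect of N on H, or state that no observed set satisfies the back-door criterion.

N→H: minimal back-door set {F, K}.

desc(N)\{N}={H}; candidates ⊆ {F,G,K}.
size 0: {}; under {} N still reaches {F,G,H,K} ∋ H.
size 1: {F}, {G}, {K}; under {F} N still reaches {G,H,K} ∋ H.
{F,K}: N⊥H given {F,K} in G with N→· removed — back-door holds.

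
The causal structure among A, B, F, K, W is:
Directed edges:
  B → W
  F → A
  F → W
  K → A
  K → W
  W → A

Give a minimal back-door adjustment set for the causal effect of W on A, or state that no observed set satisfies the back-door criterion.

desc(W)\{W}={A}; candidates ⊆ {B,F,K}.
size 0: {}; under {} W still reaches {A,B,F,K} ∋ A.
size 1: {B}, {F}, {K}; under {B} W still reaches {A,F,K} ∋ A.
{F,K}: W⊥A given {F,K} in G with W→· removed — back-door holds.

W→A: minimal back-door set {F, K}.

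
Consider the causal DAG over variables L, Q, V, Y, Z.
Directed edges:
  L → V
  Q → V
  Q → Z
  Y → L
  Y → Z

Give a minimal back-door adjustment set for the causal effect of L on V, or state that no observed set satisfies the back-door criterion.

desc(L)\{L}={V}; candidates ⊆ {Q,Y,Z}.
∅: L⊥V given ∅ in G with L→· removed — back-door holds.

L→V: minimal back-door set ∅.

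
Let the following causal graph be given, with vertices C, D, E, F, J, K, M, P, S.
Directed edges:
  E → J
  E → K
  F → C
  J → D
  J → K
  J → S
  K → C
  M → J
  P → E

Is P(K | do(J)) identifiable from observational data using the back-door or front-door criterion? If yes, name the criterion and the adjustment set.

desc(J)\{J}={C,D,K,S}; candidates ⊆ {E,F,M,P}.
size 0: {}; under {} J still reaches {C,E,K,M,P} ∋ K.
{E}: J⊥K given {E} in G with J→· removed — back-door holds.
P(K|do(J)) = Σ_{E} P(K|J,E)·P(E).

P(K|do(J)): backdoor, adjust for {E}.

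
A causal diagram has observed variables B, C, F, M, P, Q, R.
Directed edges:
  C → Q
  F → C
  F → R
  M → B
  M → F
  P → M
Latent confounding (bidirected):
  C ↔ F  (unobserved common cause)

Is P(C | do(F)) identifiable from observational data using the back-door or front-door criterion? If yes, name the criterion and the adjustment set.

desc(F)\{F}={C,Q,R}; candidates ⊆ {B,M,P}.
F↔C: latent back-door arc(s) into F.
size 0: {}; under {} F still reaches {B,C,M,P,Q} ∋ C.
size 1: {B}, {M}, {P}; under {B} F still reaches {C,M,P,Q} ∋ C.
size 2: {B,M}, {B,P}, {M,P}; under {B,M} F still reaches {C,Q} ∋ C.
F↔C cannot be blocked by any observed set — no back-door set.
No mediator lies on a directed F→…→C path.
Neither criterion identifies P(C|do(F)) in this graph.

P(C|do(F)): not identifiable (no BD/FD set).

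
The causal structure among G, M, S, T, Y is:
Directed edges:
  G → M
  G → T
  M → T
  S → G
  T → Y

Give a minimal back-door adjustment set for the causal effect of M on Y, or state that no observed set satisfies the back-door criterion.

M→Y: minimal back-door set {G}.

desc(M)\{M}={T,Y}; candidates ⊆ {G,S}.
size 0: {}; under {} M still reaches {G,S,T,Y} ∋ Y.
{G}: M⊥Y given {G} in G with M→· removed — back-door holds.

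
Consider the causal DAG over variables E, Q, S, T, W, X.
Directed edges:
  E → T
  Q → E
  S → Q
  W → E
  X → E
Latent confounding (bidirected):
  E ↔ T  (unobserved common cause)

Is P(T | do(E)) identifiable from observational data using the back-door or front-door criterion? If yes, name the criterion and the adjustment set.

desc(E)\{E}={T}; candidates ⊆ {Q,S,W,X}.
E↔T: latent back-door arc(s) into E.
size 0: {}; under {} E still reaches {Q,S,T,W,X} ∋ T.
size 1: {Q}, {S}, {W} …(+1); under {Q} E still reaches {T,W,X} ∋ T.
size 2: {Q,S}, {Q,W}, {Q,X} …(+3); under {Q,S} E still reaches {T,W,X} ∋ T.
E↔T cannot be blocked by any observed set — no back-door set.
No mediator lies on a directed E→…→T path.
Neither criterion identifies P(T|do(E)) in this graph.

P(T|do(E)): not identifiable (no BD/FD set).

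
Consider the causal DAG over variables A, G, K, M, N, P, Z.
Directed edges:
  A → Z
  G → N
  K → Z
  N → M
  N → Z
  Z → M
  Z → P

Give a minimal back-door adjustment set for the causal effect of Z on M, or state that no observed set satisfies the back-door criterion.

desc(Z)\{Z}={M,P}; candidates ⊆ {A,G,K,N}.
size 0: {}; under {} Z still reaches {A,G,K,M,N} ∋ M.
{N}: Z⊥M given {N} in G with Z→· removed — back-door holds.

Z→M: minimal back-door set {N}.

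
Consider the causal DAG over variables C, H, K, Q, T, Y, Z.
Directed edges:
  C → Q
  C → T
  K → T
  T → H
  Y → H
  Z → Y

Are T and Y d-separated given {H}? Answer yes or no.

Bayes-Ball from T | {H} reaches {C,K,Q,Y,Z}.
Y ∈ reach(T|{H}) ⇒ T ⊥̸ Y | {H}.

No — T and Y are d-connected given {H}.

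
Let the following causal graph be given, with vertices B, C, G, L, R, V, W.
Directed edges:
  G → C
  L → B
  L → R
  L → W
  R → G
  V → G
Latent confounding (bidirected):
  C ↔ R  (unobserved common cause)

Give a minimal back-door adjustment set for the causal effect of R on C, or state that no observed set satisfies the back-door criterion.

desc(R)\{R}={C,G}; candidates ⊆ {B,L,V,W}.
R↔C: latent back-door arc(s) into R.
size 0: {}; under {} R still reaches {B,C,L,W} ∋ C.
size 1: {B}, {L}, {V} …(+1); under {B} R still reaches {C,L,W} ∋ C.
size 2: {B,L}, {B,V}, {B,W} …(+3); under {B,L} R still reaches {C} ∋ C.
R↔C cannot be blocked by any observed set — no back-door set.

R→C: no observed back-door set.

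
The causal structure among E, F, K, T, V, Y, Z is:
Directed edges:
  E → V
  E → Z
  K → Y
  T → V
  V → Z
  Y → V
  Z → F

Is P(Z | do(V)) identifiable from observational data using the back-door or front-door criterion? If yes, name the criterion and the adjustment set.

P(Z|do(V)): backdoor, adjust for {E}.

desc(V)\{V}={F,Z}; candidates ⊆ {E,K,T,Y}.
size 0: {}; under {} V still reaches {E,F,K,T,Y,Z} ∋ Z.
{E}: V⊥Z given {E} in G with V→· removed — back-door holds.
P(Z|do(V)) = Σ_{E} P(Z|V,E)·P(E).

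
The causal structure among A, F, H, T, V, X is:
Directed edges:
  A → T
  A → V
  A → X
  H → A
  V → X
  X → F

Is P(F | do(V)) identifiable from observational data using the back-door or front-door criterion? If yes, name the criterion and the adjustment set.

desc(V)\{V}={F,X}; candidates ⊆ {A,H,T}.
size 0: {}; under {} V still reaches {A,F,H,T,X} ∋ F.
{A}: V⊥F given {A} in G with V→· removed — back-door holds.
P(F|do(V)) = Σ_{A} P(F|V,A)·P(A).

P(F|do(V)): backdoor, adjust for {A}.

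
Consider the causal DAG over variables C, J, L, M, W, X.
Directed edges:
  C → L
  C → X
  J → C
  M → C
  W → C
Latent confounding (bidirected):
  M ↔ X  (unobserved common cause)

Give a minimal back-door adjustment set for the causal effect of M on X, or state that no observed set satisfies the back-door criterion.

M→X: no observed back-door set.

desc(M)\{M}={C,L,X}; candidates ⊆ {J,W}.
M↔X: latent back-door arc(s) into M.
size 0: {}; under {} M still reaches {X} ∋ X.
size 1: {J}, {W}; under {J} M still reaches {X} ∋ X.
size 2: {J,W}; under {J,W} M still reaches {X} ∋ X.
M↔X cannot be blocked by any observed set — no back-door set.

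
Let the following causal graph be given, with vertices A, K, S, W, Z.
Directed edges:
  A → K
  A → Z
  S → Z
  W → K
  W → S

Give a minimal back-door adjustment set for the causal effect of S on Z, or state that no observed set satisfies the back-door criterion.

S→Z: minimal back-door set ∅.

desc(S)\{S}={Z}; candidates ⊆ {A,K,W}.
∅: S⊥Z given ∅ in G with S→· removed — back-door holds.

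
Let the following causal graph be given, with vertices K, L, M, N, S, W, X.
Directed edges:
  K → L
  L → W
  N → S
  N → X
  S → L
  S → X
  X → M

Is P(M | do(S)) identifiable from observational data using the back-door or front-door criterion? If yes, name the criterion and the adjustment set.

desc(S)\{S}={L,M,W,X}; candidates ⊆ {K,N}.
size 0: {}; under {} S still reaches {M,N,X} ∋ M.
{N}: S⊥M given {N} in G with S→· removed — back-door holds.
P(M|do(S)) = Σ_{N} P(M|S,N)·P(N).

P(M|do(S)): backdoor, adjust for {N}.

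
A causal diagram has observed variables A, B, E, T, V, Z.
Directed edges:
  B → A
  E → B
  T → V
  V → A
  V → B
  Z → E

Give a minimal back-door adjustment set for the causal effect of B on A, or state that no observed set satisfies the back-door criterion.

B→A: minimal back-door set {V}.

desc(B)\{B}={A}; candidates ⊆ {E,T,V,Z}.
size 0: {}; under {} B still reaches {A,E,T,V,Z} ∋ A.
{V}: B⊥A given {V} in G with B→· removed — back-door holds.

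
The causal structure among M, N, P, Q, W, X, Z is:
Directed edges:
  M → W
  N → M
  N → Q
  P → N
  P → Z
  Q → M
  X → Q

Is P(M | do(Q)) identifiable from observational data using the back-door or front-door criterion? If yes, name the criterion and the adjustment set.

P(M|do(Q)): backdoor, adjust for {N}.

desc(Q)\{Q}={M,W}; candidates ⊆ {N,P,X,Z}.
size 0: {}; under {} Q still reaches {M,N,P,W,X,Z} ∋ M.
{N}: Q⊥M given {N} in G with Q→· removed — back-door holds.
P(M|do(Q)) = Σ_{N} P(M|Q,N)·P(N).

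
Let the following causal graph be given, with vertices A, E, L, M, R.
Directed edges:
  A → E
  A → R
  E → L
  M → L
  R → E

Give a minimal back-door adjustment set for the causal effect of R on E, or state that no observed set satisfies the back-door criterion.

R→E: minimal back-door set {A}.

desc(R)\{R}={E,L}; candidates ⊆ {A,M}.
size 0: {}; under {} R still reaches {A,E,L} ∋ E.
{A}: R⊥E given {A} in G with R→· removed — back-door holds.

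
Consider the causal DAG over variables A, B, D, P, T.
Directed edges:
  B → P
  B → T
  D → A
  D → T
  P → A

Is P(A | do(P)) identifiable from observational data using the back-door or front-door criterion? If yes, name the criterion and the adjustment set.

desc(P)\{P}={A}; candidates ⊆ {B,D,T}.
∅: P⊥A given ∅ in G with P→· removed — back-door holds.
P(A|do(P)) = P(A|P) — no adjustment needed.

P(A|do(P)): backdoor, adjust for ∅.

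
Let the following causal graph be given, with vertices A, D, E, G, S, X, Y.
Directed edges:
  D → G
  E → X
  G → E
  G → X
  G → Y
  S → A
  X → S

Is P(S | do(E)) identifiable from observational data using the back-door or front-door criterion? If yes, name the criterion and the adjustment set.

P(S|do(E)): backdoor, adjust for {G}.

desc(E)\{E}={A,S,X}; candidates ⊆ {D,G,Y}.
size 0: {}; under {} E still reaches {A,D,G,S,X,Y} ∋ S.
{G}: E⊥S given {G} in G with E→· removed — back-door holds.
P(S|do(E)) = Σ_{G} P(S|E,G)·P(G).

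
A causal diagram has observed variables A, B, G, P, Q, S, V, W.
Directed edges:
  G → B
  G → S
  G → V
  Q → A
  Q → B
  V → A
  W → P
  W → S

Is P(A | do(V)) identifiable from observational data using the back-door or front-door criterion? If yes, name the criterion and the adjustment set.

desc(V)\{V}={A}; candidates ⊆ {B,G,P,Q,S,W}.
∅: V⊥A given ∅ in G with V→· removed — back-door holds.
P(A|do(V)) = P(A|V) — no adjustment needed.

P(A|do(V)): backdoor, adjust for ∅.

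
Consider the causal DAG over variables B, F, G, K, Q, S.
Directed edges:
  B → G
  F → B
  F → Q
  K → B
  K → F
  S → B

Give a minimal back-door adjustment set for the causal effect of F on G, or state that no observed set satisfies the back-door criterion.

F→G: minimal back-door set {K}.

desc(F)\{F}={B,G,Q}; candidates ⊆ {K,S}.
size 0: {}; under {} F still reaches {B,G,K} ∋ G.
{K}: F⊥G given {K} in G with F→· removed — back-door holds.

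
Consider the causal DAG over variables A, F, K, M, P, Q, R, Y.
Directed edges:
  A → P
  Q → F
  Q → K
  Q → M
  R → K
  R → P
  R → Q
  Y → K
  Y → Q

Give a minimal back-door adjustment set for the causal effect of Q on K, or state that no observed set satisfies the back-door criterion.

Q→K: minimal back-door set {R, Y}.

desc(Q)\{Q}={F,K,M}; candidates ⊆ {A,P,R,Y}.
size 0: {}; under {} Q still reaches {K,P,R,Y} ∋ K.
size 1: {A}, {P}, {R} …(+1); under {A} Q still reaches {K,P,R,Y} ∋ K.
{R,Y}: Q⊥K given {R,Y} in G with Q→· removed — back-door holds.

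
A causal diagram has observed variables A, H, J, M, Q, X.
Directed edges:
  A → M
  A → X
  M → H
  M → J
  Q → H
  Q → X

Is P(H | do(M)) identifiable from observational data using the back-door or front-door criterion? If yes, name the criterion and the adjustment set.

desc(M)\{M}={H,J}; candidates ⊆ {A,Q,X}.
∅: M⊥H given ∅ in G with M→· removed — back-door holds.
P(H|do(M)) = P(H|M) — no adjustment needed.

P(H|do(M)): backdoor, adjust for ∅.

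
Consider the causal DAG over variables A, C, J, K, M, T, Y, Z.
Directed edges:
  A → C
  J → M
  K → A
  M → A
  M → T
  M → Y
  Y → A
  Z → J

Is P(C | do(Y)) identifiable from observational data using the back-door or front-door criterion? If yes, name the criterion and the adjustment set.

desc(Y)\{Y}={A,C}; candidates ⊆ {J,K,M,T,Z}.
size 0: {}; under {} Y still reaches {A,C,J,M,T,Z} ∋ C.
{M}: Y⊥C given {M} in G with Y→· removed — back-door holds.
P(C|do(Y)) = Σ_{M} P(C|Y,M)·P(M).

P(C|do(Y)): backdoor, adjust for {M}.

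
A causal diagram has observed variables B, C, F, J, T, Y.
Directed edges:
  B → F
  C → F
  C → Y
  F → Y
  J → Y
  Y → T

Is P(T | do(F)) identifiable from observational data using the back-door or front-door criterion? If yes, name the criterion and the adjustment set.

P(T|do(F)): backdoor, adjust for {C}.

desc(F)\{F}={T,Y}; candidates ⊆ {B,C,J}.
size 0: {}; under {} F still reaches {B,C,T,Y} ∋ T.
{C}: F⊥T given {C} in G with F→· removed — back-door holds.
P(T|do(F)) = Σ_{C} P(T|F,C)·P(C).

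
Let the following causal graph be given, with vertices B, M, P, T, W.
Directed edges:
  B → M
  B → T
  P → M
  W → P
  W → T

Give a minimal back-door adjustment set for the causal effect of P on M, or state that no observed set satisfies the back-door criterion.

P→M: minimal back-door set ∅.

desc(P)\{P}={M}; candidates ⊆ {B,T,W}.
∅: P⊥M given ∅ in G with P→· removed — back-door holds.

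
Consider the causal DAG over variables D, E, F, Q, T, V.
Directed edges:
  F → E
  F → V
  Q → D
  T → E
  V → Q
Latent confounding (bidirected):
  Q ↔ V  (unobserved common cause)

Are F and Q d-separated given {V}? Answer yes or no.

No — F and Q are d-connected given {V}.

Bayes-Ball from F | {V} reaches {D,E,Q}.
Q ∈ reach(F|{V}) ⇒ F ⊥̸ Q | {V}.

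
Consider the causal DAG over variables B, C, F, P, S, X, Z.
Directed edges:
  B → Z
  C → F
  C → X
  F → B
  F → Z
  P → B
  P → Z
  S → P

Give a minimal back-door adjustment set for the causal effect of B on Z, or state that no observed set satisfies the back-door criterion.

desc(B)\{B}={Z}; candidates ⊆ {C,F,P,S,X}.
size 0: {}; under {} B still reaches {C,F,P,S,X,Z} ∋ Z.
size 1: {C}, {F}, {P} …(+2); under {C} B still reaches {F,P,S,Z} ∋ Z.
{F,P}: B⊥Z given {F,P} in G with B→· removed — back-door holds.

B→Z: minimal back-door set {F, P}.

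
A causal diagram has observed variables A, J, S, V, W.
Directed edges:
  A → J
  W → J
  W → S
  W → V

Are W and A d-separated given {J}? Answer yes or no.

No — W and A are d-connected given {J}.

Bayes-Ball from W | {J} reaches {A,S,V}.
A ∈ reach(W|{J}) ⇒ W ⊥̸ A | {J}.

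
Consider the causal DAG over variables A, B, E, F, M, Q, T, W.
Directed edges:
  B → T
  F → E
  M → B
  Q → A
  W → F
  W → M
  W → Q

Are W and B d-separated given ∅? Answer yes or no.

No — W and B are d-connected given ∅.

Bayes-Ball from W | ∅ reaches {A,B,E,F,M,Q,T}.
B ∈ reach(W|∅) ⇒ W ⊥̸ B | ∅.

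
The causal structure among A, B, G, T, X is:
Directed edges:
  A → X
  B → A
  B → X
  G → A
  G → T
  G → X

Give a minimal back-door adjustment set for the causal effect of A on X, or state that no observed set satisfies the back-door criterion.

A→X: minimal back-door set {B, G}.

desc(A)\{A}={X}; candidates ⊆ {B,G,T}.
size 0: {}; under {} A still reaches {B,G,T,X} ∋ X.
size 1: {B}, {G}, {T}; under {B} A still reaches {G,T,X} ∋ X.
{B,G}: A⊥X given {B,G} in G with A→· removed — back-door holds.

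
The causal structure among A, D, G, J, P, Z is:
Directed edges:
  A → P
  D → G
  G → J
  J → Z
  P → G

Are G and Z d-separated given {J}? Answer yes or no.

Yes — G ⊥ Z | {J}.

Bayes-Ball from G | {J} reaches {A,D,P}.
Z ∉ reach(G|{J}) ⇒ G ⊥ Z | {J}.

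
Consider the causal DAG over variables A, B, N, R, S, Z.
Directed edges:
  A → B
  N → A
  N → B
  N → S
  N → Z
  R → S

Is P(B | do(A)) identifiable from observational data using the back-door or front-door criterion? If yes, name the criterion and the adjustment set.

P(B|do(A)): backdoor, adjust for {N}.

desc(A)\{A}={B}; candidates ⊆ {N,R,S,Z}.
size 0: {}; under {} A still reaches {B,N,S,Z} ∋ B.
{N}: A⊥B given {N} in G with A→· removed — back-door holds.
P(B|do(A)) = Σ_{N} P(B|A,N)·P(N).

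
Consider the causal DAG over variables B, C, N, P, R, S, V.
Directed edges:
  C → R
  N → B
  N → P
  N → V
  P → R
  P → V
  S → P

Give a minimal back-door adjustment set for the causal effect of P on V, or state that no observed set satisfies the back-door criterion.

P→V: minimal back-door set {N}.

desc(P)\{P}={R,V}; candidates ⊆ {B,C,N,S}.
size 0: {}; under {} P still reaches {B,N,S,V} ∋ V.
{N}: P⊥V given {N} in G with P→· removed — back-door holds.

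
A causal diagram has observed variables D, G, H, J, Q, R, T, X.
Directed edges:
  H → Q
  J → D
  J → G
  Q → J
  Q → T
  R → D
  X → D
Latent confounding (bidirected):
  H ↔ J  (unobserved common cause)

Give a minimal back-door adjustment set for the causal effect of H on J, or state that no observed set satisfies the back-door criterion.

H→J: no observed back-door set.

desc(H)\{H}={D,G,J,Q,T}; candidates ⊆ {R,X}.
H↔J: latent back-door arc(s) into H.
size 0: {}; under {} H still reaches {D,G,J} ∋ J.
size 1: {R}, {X}; under {R} H still reaches {D,G,J} ∋ J.
size 2: {R,X}; under {R,X} H still reaches {D,G,J} ∋ J.
H↔J cannot be blocked by any observed set — no back-door set.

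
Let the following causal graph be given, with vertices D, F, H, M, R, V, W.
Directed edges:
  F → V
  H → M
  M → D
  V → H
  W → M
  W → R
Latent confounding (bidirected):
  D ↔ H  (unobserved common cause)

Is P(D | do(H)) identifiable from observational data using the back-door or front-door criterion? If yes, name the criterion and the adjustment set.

P(D|do(H)): frontdoor, adjust for {M}.

desc(H)\{H}={D,M}; candidates ⊆ {F,R,V,W}.
H↔D: latent back-door arc(s) into H.
size 0: {}; under {} H still reaches {D,F,V} ∋ D.
size 1: {F}, {R}, {V} …(+1); under {F} H still reaches {D,V} ∋ D.
size 2: {F,R}, {F,V}, {F,W} …(+3); under {F,R} H still reaches {D,V} ∋ D.
H↔D cannot be blocked by any observed set — no back-door set.
{M}: (i) intercepts every directed H→D path; (ii) no back-door H→{M}; (iii) {H} blocks every back-door {M}→D. Front-door holds.
P(D|do(H)) = Σ_{M} P(M|H) Σ_{H'} P(D|M,H')P(H').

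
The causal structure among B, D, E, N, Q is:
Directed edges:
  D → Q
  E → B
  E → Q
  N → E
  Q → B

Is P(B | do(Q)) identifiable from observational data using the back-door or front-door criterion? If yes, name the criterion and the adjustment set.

desc(Q)\{Q}={B}; candidates ⊆ {D,E,N}.
size 0: {}; under {} Q still reaches {B,D,E,N} ∋ B.
{E}: Q⊥B given {E} in G with Q→· removed — back-door holds.
P(B|do(Q)) = Σ_{E} P(B|Q,E)·P(E).

P(B|do(Q)): backdoor, adjust for {E}.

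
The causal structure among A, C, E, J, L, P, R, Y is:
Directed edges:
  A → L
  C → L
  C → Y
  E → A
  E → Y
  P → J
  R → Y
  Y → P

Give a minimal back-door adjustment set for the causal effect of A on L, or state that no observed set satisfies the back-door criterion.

desc(A)\{A}={L}; candidates ⊆ {C,E,J,P,R,Y}.
∅: A⊥L given ∅ in G with A→· removed — back-door holds.

A→L: minimal back-door set ∅.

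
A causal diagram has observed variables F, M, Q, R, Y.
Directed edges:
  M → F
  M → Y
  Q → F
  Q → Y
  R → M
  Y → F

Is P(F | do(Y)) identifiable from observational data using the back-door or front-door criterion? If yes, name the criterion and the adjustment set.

P(F|do(Y)): backdoor, adjust for {M, Q}.

desc(Y)\{Y}={F}; candidates ⊆ {M,Q,R}.
size 0: {}; under {} Y still reaches {F,M,Q,R} ∋ F.
size 1: {M}, {Q}, {R}; under {M} Y still reaches {F,Q} ∋ F.
{M,Q}: Y⊥F given {M,Q} in G with Y→· removed — back-door holds.
P(F|do(Y)) = Σ_{M,Q} P(F|Y,M,Q)·P(M,Q).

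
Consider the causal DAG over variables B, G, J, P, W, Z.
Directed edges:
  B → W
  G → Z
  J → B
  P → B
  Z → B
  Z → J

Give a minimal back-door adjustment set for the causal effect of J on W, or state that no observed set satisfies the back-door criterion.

desc(J)\{J}={B,W}; candidates ⊆ {G,P,Z}.
size 0: {}; under {} J still reaches {B,G,W,Z} ∋ W.
{Z}: J⊥W given {Z} in G with J→· removed — back-door holds.

J→W: minimal back-door set {Z}.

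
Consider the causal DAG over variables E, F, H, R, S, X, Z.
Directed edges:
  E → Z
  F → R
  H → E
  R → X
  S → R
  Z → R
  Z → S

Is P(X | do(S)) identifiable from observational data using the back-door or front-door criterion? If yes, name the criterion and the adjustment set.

P(X|do(S)): backdoor, adjust for {Z}.

desc(S)\{S}={R,X}; candidates ⊆ {E,F,H,Z}.
size 0: {}; under {} S still reaches {E,H,R,X,Z} ∋ X.
{Z}: S⊥X given {Z} in G with S→· removed — back-door holds.
P(X|do(S)) = Σ_{Z} P(X|S,Z)·P(Z).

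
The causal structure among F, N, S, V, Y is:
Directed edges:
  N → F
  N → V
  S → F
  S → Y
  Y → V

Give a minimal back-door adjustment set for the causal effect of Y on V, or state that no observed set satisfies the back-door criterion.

desc(Y)\{Y}={V}; candidates ⊆ {F,N,S}.
∅: Y⊥V given ∅ in G with Y→· removed — back-door holds.

Y→V: minimal back-door set ∅.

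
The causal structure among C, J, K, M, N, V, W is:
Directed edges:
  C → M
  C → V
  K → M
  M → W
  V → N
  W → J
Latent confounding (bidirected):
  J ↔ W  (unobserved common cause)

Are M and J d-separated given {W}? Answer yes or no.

Bayes-Ball from M | {W} reaches {C,J,K,N,V}.
J ∈ reach(M|{W}) ⇒ M ⊥̸ J | {W}.

No — M and J are d-connected given {W}.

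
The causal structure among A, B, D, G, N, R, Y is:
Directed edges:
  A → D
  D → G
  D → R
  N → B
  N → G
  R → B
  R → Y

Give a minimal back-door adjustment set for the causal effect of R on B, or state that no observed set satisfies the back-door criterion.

desc(R)\{R}={B,Y}; candidates ⊆ {A,D,G,N}.
∅: R⊥B given ∅ in G with R→· removed — back-door holds.

R→B: minimal back-door set ∅.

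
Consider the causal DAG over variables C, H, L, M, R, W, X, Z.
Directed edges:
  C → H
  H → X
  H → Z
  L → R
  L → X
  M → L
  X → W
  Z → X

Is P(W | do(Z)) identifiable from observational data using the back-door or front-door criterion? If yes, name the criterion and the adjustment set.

desc(Z)\{Z}={W,X}; candidates ⊆ {C,H,L,M,R}.
size 0: {}; under {} Z still reaches {C,H,W,X} ∋ W.
{H}: Z⊥W given {H} in G with Z→· removed — back-door holds.
P(W|do(Z)) = Σ_{H} P(W|Z,H)·P(H).

P(W|do(Z)): backdoor, adjust for {H}.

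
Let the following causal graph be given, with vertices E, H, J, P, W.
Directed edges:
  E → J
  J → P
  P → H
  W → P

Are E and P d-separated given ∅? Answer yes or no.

Bayes-Ball from E | ∅ reaches {H,J,P}.
P ∈ reach(E|∅) ⇒ E ⊥̸ P | ∅.

No — E and P are d-connected given ∅.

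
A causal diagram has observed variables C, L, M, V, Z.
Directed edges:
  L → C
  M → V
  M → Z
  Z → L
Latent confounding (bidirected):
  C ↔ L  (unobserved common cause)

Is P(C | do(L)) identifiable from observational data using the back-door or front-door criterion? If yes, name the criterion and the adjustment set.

desc(L)\{L}={C}; candidates ⊆ {M,V,Z}.
L↔C: latent back-door arc(s) into L.
size 0: {}; under {} L still reaches {C,M,V,Z} ∋ C.
size 1: {M}, {V}, {Z}; under {M} L still reaches {C,Z} ∋ C.
size 2: {M,V}, {M,Z}, {V,Z}; under {M,V} L still reaches {C,Z} ∋ C.
L↔C cannot be blocked by any observed set — no back-door set.
No mediator lies on a directed L→…→C path.
Neither criterion identifies P(C|do(L)) in this graph.

P(C|do(L)): not identifiable (no BD/FD set).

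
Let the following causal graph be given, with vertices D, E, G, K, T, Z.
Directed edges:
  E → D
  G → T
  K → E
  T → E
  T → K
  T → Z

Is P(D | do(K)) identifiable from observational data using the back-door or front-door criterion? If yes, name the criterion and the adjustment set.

desc(K)\{K}={D,E}; candidates ⊆ {G,T,Z}.
size 0: {}; under {} K still reaches {D,E,G,T,Z} ∋ D.
{T}: K⊥D given {T} in G with K→· removed — back-door holds.
P(D|do(K)) = Σ_{T} P(D|K,T)·P(T).

P(D|do(K)): backdoor, adjust for {T}.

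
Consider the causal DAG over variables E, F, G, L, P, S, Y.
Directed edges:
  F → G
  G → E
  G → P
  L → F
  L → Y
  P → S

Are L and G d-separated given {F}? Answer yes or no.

Bayes-Ball from L | {F} reaches {Y}.
G ∉ reach(L|{F}) ⇒ L ⊥ G | {F}.

Yes — L ⊥ G | {F}.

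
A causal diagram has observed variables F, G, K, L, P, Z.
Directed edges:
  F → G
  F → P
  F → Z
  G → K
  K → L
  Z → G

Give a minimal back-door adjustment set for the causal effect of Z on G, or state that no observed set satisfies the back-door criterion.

Z→G: minimal back-door set {F}.

desc(Z)\{Z}={G,K,L}; candidates ⊆ {F,P}.
size 0: {}; under {} Z still reaches {F,G,K,L,P} ∋ G.
{F}: Z⊥G given {F} in G with Z→· removed — back-door holds.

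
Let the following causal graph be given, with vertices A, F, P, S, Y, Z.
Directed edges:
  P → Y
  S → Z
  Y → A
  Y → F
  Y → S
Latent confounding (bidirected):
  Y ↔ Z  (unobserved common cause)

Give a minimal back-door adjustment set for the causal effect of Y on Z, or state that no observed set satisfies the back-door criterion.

desc(Y)\{Y}={A,F,S,Z}; candidates ⊆ {P}.
Y↔Z: latent back-door arc(s) into Y.
size 0: {}; under {} Y still reaches {P,Z} ∋ Z.
size 1: {P}; under {P} Y still reaches {Z} ∋ Z.
Y↔Z cannot be blocked by any observed set — no back-door set.

Y→Z: no observed back-door set.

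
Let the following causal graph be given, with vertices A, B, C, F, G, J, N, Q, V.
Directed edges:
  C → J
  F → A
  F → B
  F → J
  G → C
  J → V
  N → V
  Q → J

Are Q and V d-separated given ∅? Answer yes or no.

No — Q and V are d-connected given ∅.

Bayes-Ball from Q | ∅ reaches {J,V}.
V ∈ reach(Q|∅) ⇒ Q ⊥̸ V | ∅.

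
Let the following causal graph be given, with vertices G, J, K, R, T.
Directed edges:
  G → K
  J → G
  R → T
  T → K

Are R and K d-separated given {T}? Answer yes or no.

Bayes-Ball from R | {T} reaches ∅.
K ∉ reach(R|{T}) ⇒ R ⊥ K | {T}.

Yes — R ⊥ K | {T}.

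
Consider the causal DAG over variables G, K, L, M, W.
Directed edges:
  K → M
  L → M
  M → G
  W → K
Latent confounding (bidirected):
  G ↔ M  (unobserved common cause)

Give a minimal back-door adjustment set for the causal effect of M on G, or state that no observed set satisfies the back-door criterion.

desc(M)\{M}={G}; candidates ⊆ {K,L,W}.
M↔G: latent back-door arc(s) into M.
size 0: {}; under {} M still reaches {G,K,L,W} ∋ G.
size 1: {K}, {L}, {W}; under {K} M still reaches {G,L} ∋ G.
size 2: {K,L}, {K,W}, {L,W}; under {K,L} M still reaches {G} ∋ G.
M↔G cannot be blocked by any observed set — no back-door set.

M→G: no observed back-door set.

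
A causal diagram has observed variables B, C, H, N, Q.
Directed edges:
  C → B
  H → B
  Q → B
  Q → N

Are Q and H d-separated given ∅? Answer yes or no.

Yes — Q ⊥ H | ∅.

Bayes-Ball from Q | ∅ reaches {B,N}.
H ∉ reach(Q|∅) ⇒ Q ⊥ H | ∅.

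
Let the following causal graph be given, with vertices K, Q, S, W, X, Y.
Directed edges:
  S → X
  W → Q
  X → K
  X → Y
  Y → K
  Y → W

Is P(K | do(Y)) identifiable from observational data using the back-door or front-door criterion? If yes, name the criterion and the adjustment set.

desc(Y)\{Y}={K,Q,W}; candidates ⊆ {S,X}.
size 0: {}; under {} Y still reaches {K,S,X} ∋ K.
{X}: Y⊥K given {X} in G with Y→· removed — back-door holds.
P(K|do(Y)) = Σ_{X} P(K|Y,X)·P(X).

P(K|do(Y)): backdoor, adjust for {X}.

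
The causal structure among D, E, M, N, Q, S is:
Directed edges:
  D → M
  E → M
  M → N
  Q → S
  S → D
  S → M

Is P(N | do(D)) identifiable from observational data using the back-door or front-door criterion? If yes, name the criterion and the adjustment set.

P(N|do(D)): backdoor, adjust for {S}.

desc(D)\{D}={M,N}; candidates ⊆ {E,Q,S}.
size 0: {}; under {} D still reaches {M,N,Q,S} ∋ N.
{S}: D⊥N given {S} in G with D→· removed — back-door holds.
P(N|do(D)) = Σ_{S} P(N|D,S)·P(S).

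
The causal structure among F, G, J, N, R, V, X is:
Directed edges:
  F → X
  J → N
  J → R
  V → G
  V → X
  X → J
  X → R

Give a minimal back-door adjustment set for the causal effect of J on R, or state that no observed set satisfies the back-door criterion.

J→R: minimal back-door set {X}.

desc(J)\{J}={N,R}; candidates ⊆ {F,G,V,X}.
size 0: {}; under {} J still reaches {F,G,R,V,X} ∋ R.
{X}: J⊥R given {X} in G with J→· removed — back-door holds.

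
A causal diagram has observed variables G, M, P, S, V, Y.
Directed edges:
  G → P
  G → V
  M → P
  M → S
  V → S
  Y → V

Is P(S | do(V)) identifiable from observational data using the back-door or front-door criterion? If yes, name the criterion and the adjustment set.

P(S|do(V)): backdoor, adjust for ∅.

desc(V)\{V}={S}; candidates ⊆ {G,M,P,Y}.
∅: V⊥S given ∅ in G with V→· removed — back-door holds.
P(S|do(V)) = P(S|V) — no adjustment needed.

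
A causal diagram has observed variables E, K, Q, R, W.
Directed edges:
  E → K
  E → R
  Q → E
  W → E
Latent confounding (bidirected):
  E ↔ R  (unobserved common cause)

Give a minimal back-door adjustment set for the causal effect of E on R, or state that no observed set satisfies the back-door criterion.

desc(E)\{E}={K,R}; candidates ⊆ {Q,W}.
E↔R: latent back-door arc(s) into E.
size 0: {}; under {} E still reaches {Q,R,W} ∋ R.
size 1: {Q}, {W}; under {Q} E still reaches {R,W} ∋ R.
size 2: {Q,W}; under {Q,W} E still reaches {R} ∋ R.
E↔R cannot be blocked by any observed set — no back-door set.

E→R: no observed back-door set.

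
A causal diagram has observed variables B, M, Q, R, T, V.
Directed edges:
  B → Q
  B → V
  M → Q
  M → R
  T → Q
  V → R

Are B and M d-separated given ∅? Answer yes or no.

Bayes-Ball from B | ∅ reaches {Q,R,V}.
M ∉ reach(B|∅) ⇒ B ⊥ M | ∅.

Yes — B ⊥ M | ∅.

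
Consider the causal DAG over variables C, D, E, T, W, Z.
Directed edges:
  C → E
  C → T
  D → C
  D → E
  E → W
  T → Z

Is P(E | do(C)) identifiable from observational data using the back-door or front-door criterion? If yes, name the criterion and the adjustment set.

P(E|do(C)): backdoor, adjust for {D}.

desc(C)\{C}={E,T,W,Z}; candidates ⊆ {D}.
size 0: {}; under {} C still reaches {D,E,W} ∋ E.
{D}: C⊥E given {D} in G with C→· removed — back-door holds.
P(E|do(C)) = Σ_{D} P(E|C,D)·P(D).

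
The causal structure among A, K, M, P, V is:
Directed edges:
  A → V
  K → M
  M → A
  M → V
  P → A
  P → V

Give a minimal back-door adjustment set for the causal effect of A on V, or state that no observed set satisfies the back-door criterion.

A→V: minimal back-door set {M, P}.

desc(A)\{A}={V}; candidates ⊆ {K,M,P}.
size 0: {}; under {} A still reaches {K,M,P,V} ∋ V.
size 1: {K}, {M}, {P}; under {K} A still reaches {M,P,V} ∋ V.
{M,P}: A⊥V given {M,P} in G with A→· removed — back-door holds.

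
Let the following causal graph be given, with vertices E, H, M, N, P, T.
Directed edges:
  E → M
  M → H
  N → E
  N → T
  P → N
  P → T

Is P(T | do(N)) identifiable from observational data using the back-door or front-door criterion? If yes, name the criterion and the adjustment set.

desc(N)\{N}={E,H,M,T}; candidates ⊆ {P}.
size 0: {}; under {} N still reaches {P,T} ∋ T.
{P}: N⊥T given {P} in G with N→· removed — back-door holds.
P(T|do(N)) = Σ_{P} P(T|N,P)·P(P).

P(T|do(N)): backdoor, adjust for {P}.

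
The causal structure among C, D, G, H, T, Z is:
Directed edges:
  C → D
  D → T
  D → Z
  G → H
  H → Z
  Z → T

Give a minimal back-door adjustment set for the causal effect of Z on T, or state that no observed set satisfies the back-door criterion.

Z→T: minimal back-door set {D}.

desc(Z)\{Z}={T}; candidates ⊆ {C,D,G,H}.
size 0: {}; under {} Z still reaches {C,D,G,H,T} ∋ T.
{D}: Z⊥T given {D} in G with Z→· removed — back-door holds.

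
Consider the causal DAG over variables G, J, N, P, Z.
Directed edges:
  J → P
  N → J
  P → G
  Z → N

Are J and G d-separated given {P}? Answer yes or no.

Bayes-Ball from J | {P} reaches {N,Z}.
G ∉ reach(J|{P}) ⇒ J ⊥ G | {P}.

Yes — J ⊥ G | {P}.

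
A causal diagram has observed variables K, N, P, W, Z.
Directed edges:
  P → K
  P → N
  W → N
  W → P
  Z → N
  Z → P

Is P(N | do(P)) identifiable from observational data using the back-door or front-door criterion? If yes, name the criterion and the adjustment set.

desc(P)\{P}={K,N}; candidates ⊆ {W,Z}.
size 0: {}; under {} P still reaches {N,W,Z} ∋ N.
size 1: {W}, {Z}; under {W} P still reaches {N,Z} ∋ N.
{W,Z}: P⊥N given {W,Z} in G with P→· removed — back-door holds.
P(N|do(P)) = Σ_{W,Z} P(N|P,W,Z)·P(W,Z).

P(N|do(P)): backdoor, adjust for {W, Z}.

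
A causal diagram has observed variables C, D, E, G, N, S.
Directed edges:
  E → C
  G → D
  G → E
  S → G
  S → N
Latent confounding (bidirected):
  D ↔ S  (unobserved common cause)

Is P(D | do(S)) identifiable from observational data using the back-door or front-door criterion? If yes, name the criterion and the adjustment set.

P(D|do(S)): frontdoor, adjust for {G}.

desc(S)\{S}={C,D,E,G,N}; candidates ⊆ {—}.
S↔D: latent back-door arc(s) into S.
size 0: {}; under {} S still reaches {D} ∋ D.
S↔D cannot be blocked by any observed set — no back-door set.
{G}: (i) intercepts every directed S→D path; (ii) no back-door S→{G}; (iii) {S} blocks every back-door {G}→D. Front-door holds.
P(D|do(S)) = Σ_{G} P(G|S) Σ_{S'} P(D|G,S')P(S').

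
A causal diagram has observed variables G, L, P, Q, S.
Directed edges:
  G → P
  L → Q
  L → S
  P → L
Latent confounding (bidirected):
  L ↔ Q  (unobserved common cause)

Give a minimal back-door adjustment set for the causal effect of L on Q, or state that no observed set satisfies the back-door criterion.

L→Q: no observed back-door set.

desc(L)\{L}={Q,S}; candidates ⊆ {G,P}.
L↔Q: latent back-door arc(s) into L.
size 0: {}; under {} L still reaches {G,P,Q} ∋ Q.
size 1: {G}, {P}; under {G} L still reaches {P,Q} ∋ Q.
size 2: {G,P}; under {G,P} L still reaches {Q} ∋ Q.
L↔Q cannot be blocked by any observed set — no back-door set.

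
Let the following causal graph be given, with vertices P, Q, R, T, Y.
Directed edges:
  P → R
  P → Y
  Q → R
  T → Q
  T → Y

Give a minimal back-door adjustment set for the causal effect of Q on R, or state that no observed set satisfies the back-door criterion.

Q→R: minimal back-door set ∅.

desc(Q)\{Q}={R}; candidates ⊆ {P,T,Y}.
∅: Q⊥R given ∅ in G with Q→· removed — back-door holds.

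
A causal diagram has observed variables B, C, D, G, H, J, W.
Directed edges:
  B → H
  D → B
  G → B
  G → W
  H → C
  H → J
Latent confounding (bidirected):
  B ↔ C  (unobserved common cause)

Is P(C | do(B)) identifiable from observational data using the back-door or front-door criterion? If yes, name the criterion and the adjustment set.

desc(B)\{B}={C,H,J}; candidates ⊆ {D,G,W}.
B↔C: latent back-door arc(s) into B.
size 0: {}; under {} B still reaches {C,D,G,W} ∋ C.
size 1: {D}, {G}, {W}; under {D} B still reaches {C,G,W} ∋ C.
size 2: {D,G}, {D,W}, {G,W}; under {D,G} B still reaches {C} ∋ C.
B↔C cannot be blocked by any observed set — no back-door set.
{H}: (i) intercepts every directed B→C path; (ii) no back-door B→{H}; (iii) {B} blocks every back-door {H}→C. Front-door holds.
P(C|do(B)) = Σ_{H} P(H|B) Σ_{B'} P(C|H,B')P(B').

P(C|do(B)): frontdoor, adjust for {H}.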